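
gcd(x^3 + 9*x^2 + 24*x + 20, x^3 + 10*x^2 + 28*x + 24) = x^2 + 4*x + 4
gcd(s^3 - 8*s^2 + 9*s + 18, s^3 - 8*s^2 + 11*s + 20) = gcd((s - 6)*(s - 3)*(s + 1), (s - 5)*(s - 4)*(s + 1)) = s + 1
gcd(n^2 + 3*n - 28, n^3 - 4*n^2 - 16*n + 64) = n - 4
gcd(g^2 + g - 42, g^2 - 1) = 1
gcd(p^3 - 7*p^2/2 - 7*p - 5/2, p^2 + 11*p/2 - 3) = 1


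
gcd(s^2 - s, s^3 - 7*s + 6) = s - 1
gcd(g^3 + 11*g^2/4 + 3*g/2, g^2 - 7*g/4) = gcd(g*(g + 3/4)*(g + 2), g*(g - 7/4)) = g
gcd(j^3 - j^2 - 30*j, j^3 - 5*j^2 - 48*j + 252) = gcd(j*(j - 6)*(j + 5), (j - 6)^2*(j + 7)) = j - 6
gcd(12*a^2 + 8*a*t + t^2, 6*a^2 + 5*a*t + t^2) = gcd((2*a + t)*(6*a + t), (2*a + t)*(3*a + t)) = 2*a + t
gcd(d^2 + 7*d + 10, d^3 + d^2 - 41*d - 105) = d + 5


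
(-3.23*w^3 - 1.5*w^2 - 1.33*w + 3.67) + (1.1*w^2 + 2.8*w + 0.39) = -3.23*w^3 - 0.4*w^2 + 1.47*w + 4.06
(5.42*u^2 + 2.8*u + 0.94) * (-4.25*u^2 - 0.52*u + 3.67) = -23.035*u^4 - 14.7184*u^3 + 14.4404*u^2 + 9.7872*u + 3.4498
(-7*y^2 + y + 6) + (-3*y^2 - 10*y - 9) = -10*y^2 - 9*y - 3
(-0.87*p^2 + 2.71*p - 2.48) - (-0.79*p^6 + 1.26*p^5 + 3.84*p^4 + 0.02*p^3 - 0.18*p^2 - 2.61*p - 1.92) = 0.79*p^6 - 1.26*p^5 - 3.84*p^4 - 0.02*p^3 - 0.69*p^2 + 5.32*p - 0.56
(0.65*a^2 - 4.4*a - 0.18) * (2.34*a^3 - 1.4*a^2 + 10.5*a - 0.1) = 1.521*a^5 - 11.206*a^4 + 12.5638*a^3 - 46.013*a^2 - 1.45*a + 0.018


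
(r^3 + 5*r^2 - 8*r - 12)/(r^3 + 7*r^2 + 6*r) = (r - 2)/r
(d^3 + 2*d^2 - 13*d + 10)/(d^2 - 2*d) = d + 4 - 5/d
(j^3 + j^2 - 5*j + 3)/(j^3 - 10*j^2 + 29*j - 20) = (j^2 + 2*j - 3)/(j^2 - 9*j + 20)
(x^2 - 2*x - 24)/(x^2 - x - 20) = (x - 6)/(x - 5)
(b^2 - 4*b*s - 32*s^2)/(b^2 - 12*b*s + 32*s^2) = (-b - 4*s)/(-b + 4*s)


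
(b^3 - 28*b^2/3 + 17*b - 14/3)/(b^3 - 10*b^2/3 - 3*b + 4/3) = (b^2 - 9*b + 14)/(b^2 - 3*b - 4)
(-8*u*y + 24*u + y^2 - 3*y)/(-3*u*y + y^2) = (8*u*y - 24*u - y^2 + 3*y)/(y*(3*u - y))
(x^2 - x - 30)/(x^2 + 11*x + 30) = (x - 6)/(x + 6)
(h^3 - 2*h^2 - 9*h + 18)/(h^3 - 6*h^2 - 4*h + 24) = (h^2 - 9)/(h^2 - 4*h - 12)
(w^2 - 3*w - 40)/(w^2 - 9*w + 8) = (w + 5)/(w - 1)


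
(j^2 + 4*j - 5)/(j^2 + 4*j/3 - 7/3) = 3*(j + 5)/(3*j + 7)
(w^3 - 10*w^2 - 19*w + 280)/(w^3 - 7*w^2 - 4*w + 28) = (w^2 - 3*w - 40)/(w^2 - 4)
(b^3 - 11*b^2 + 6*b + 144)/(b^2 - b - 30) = (b^2 - 5*b - 24)/(b + 5)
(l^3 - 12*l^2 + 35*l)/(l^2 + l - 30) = l*(l - 7)/(l + 6)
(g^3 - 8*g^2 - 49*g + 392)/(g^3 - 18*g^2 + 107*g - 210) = (g^2 - g - 56)/(g^2 - 11*g + 30)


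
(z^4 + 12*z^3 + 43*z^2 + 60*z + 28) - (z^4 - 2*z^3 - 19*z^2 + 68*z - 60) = 14*z^3 + 62*z^2 - 8*z + 88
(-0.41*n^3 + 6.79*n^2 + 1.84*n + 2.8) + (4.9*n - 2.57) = -0.41*n^3 + 6.79*n^2 + 6.74*n + 0.23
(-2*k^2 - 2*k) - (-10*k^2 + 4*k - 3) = 8*k^2 - 6*k + 3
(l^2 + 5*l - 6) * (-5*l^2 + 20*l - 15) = -5*l^4 - 5*l^3 + 115*l^2 - 195*l + 90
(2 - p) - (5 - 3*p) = 2*p - 3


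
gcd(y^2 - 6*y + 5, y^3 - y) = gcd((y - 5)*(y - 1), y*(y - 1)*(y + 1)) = y - 1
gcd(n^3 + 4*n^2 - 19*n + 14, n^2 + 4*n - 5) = n - 1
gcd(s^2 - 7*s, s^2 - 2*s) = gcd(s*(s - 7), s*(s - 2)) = s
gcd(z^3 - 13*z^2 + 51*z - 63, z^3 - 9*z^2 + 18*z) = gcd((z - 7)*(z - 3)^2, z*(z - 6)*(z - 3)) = z - 3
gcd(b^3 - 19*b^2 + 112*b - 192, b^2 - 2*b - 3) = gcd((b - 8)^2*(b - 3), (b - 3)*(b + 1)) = b - 3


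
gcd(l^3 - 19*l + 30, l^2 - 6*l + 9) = l - 3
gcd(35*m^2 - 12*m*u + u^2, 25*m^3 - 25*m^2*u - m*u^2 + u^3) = -5*m + u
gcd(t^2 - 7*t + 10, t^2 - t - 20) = t - 5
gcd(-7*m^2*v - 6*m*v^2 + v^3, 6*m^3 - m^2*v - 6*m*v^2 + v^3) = m + v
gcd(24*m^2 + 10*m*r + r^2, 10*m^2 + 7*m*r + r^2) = 1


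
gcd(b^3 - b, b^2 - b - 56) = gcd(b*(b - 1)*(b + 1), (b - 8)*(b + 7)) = 1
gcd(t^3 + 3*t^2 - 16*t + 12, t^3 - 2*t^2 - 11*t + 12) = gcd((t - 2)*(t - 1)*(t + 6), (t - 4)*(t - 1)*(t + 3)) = t - 1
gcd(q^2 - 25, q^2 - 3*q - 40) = q + 5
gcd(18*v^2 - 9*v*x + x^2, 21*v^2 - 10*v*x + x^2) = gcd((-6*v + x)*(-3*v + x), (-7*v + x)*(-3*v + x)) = -3*v + x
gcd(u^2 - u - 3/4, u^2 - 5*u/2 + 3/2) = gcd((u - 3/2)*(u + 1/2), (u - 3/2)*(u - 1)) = u - 3/2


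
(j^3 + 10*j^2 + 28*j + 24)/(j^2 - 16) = (j^3 + 10*j^2 + 28*j + 24)/(j^2 - 16)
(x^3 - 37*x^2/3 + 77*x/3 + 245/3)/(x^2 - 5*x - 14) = (3*x^2 - 16*x - 35)/(3*(x + 2))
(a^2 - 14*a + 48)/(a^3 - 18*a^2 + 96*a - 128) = (a - 6)/(a^2 - 10*a + 16)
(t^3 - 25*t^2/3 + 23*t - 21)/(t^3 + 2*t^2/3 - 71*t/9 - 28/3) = 3*(3*t^2 - 16*t + 21)/(9*t^2 + 33*t + 28)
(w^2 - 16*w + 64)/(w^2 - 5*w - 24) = (w - 8)/(w + 3)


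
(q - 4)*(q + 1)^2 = q^3 - 2*q^2 - 7*q - 4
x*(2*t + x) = 2*t*x + x^2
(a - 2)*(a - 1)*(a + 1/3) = a^3 - 8*a^2/3 + a + 2/3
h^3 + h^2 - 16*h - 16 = (h - 4)*(h + 1)*(h + 4)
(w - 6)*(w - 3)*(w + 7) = w^3 - 2*w^2 - 45*w + 126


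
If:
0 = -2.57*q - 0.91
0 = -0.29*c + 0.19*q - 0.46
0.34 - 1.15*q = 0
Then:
No Solution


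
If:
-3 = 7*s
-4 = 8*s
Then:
No Solution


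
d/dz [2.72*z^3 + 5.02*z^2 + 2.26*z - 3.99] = 8.16*z^2 + 10.04*z + 2.26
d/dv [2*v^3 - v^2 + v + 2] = 6*v^2 - 2*v + 1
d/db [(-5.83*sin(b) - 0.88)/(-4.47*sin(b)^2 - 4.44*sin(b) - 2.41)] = (-26.0601*sin(b)^2 - 7.8672*sin(b) + 10.1431)*cos(b)/(19.9809*sin(b)^4 + 39.6936*sin(b)^3 + 41.259*sin(b)^2 + 21.4008*sin(b) + 5.8081)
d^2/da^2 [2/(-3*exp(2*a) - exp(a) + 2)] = 2*(-2*(6*exp(a) + 1)^2*exp(a) + (12*exp(a) + 1)*(3*exp(2*a) + exp(a) - 2))*exp(a)/(3*exp(2*a) + exp(a) - 2)^3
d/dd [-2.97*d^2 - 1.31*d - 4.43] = -5.94*d - 1.31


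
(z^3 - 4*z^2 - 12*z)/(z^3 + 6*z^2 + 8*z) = (z - 6)/(z + 4)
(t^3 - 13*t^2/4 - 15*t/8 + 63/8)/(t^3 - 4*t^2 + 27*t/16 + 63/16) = 2*(2*t + 3)/(4*t + 3)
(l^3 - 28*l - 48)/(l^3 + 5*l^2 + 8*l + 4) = (l^2 - 2*l - 24)/(l^2 + 3*l + 2)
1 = 1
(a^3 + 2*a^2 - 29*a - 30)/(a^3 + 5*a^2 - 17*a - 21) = (a^2 + a - 30)/(a^2 + 4*a - 21)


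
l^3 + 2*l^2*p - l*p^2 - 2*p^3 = (l - p)*(l + p)*(l + 2*p)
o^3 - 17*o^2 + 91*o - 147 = (o - 7)^2*(o - 3)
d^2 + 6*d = d*(d + 6)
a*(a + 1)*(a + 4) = a^3 + 5*a^2 + 4*a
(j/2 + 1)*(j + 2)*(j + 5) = j^3/2 + 9*j^2/2 + 12*j + 10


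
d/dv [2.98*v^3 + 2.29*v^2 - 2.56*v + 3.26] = 8.94*v^2 + 4.58*v - 2.56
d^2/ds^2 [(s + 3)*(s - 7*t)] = 2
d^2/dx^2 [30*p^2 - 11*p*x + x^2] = 2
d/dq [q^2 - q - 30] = 2*q - 1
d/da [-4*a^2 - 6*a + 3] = -8*a - 6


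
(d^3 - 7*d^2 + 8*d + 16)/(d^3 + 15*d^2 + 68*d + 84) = (d^3 - 7*d^2 + 8*d + 16)/(d^3 + 15*d^2 + 68*d + 84)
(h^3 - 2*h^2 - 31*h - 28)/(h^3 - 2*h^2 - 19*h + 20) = (h^2 - 6*h - 7)/(h^2 - 6*h + 5)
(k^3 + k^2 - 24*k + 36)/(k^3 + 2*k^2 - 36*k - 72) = (k^2 - 5*k + 6)/(k^2 - 4*k - 12)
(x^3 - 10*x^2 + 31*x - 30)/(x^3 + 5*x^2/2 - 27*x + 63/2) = 2*(x^2 - 7*x + 10)/(2*x^2 + 11*x - 21)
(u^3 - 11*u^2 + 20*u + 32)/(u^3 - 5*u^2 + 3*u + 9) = (u^2 - 12*u + 32)/(u^2 - 6*u + 9)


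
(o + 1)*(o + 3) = o^2 + 4*o + 3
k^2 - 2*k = k*(k - 2)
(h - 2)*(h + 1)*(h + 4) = h^3 + 3*h^2 - 6*h - 8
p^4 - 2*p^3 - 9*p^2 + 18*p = p*(p - 3)*(p - 2)*(p + 3)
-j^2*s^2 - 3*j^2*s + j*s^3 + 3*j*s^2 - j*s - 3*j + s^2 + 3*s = (-j + s)*(s + 3)*(j*s + 1)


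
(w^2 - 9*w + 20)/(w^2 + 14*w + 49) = (w^2 - 9*w + 20)/(w^2 + 14*w + 49)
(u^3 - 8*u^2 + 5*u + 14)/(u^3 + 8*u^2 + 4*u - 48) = (u^2 - 6*u - 7)/(u^2 + 10*u + 24)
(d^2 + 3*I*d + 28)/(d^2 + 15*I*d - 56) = (d - 4*I)/(d + 8*I)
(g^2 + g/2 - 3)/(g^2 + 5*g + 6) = (g - 3/2)/(g + 3)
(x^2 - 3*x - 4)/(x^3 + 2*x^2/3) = 3*(x^2 - 3*x - 4)/(x^2*(3*x + 2))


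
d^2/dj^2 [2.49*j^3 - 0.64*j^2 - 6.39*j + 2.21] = 14.94*j - 1.28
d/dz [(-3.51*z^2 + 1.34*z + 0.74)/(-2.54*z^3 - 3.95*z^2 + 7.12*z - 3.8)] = (-8.9154*z^4 + 6.8072*z^3 - 14.0594*z^2 + 32.522*z - 10.3608)/(6.4516*z^6 + 20.066*z^5 - 20.5671*z^4 - 36.944*z^3 + 80.7144*z^2 - 54.112*z + 14.44)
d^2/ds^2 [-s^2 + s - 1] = -2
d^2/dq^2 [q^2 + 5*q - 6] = 2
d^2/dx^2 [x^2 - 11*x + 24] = 2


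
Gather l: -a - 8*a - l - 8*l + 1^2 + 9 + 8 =-9*a - 9*l + 18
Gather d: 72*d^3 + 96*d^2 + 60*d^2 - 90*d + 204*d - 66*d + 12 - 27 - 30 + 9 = 72*d^3 + 156*d^2 + 48*d - 36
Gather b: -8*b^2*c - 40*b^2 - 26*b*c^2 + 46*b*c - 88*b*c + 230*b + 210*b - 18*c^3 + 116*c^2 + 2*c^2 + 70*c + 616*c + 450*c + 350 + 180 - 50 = b^2*(-8*c - 40) + b*(-26*c^2 - 42*c + 440) - 18*c^3 + 118*c^2 + 1136*c + 480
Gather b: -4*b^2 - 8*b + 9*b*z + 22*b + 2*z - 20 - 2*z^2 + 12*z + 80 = -4*b^2 + b*(9*z + 14) - 2*z^2 + 14*z + 60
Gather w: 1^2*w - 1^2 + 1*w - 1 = 2*w - 2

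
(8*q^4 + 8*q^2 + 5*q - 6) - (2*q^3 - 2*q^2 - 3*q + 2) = 8*q^4 - 2*q^3 + 10*q^2 + 8*q - 8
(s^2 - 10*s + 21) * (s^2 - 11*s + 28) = s^4 - 21*s^3 + 159*s^2 - 511*s + 588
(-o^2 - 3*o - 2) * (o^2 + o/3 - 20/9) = -o^4 - 10*o^3/3 - 7*o^2/9 + 6*o + 40/9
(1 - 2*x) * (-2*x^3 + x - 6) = 4*x^4 - 2*x^3 - 2*x^2 + 13*x - 6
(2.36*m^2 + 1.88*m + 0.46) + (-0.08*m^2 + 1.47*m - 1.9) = 2.28*m^2 + 3.35*m - 1.44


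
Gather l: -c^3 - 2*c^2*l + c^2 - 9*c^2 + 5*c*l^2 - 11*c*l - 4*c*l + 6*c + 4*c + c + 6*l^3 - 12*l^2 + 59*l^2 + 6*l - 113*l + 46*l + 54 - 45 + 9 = -c^3 - 8*c^2 + 11*c + 6*l^3 + l^2*(5*c + 47) + l*(-2*c^2 - 15*c - 61) + 18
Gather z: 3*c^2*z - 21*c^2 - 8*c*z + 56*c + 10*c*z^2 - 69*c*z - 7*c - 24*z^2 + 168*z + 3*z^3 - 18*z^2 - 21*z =-21*c^2 + 49*c + 3*z^3 + z^2*(10*c - 42) + z*(3*c^2 - 77*c + 147)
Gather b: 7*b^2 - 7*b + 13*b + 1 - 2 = 7*b^2 + 6*b - 1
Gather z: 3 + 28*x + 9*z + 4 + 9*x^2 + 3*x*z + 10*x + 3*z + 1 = 9*x^2 + 38*x + z*(3*x + 12) + 8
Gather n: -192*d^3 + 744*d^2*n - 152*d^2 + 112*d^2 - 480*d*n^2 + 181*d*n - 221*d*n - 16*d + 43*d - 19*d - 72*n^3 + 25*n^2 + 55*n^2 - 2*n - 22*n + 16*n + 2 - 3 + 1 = -192*d^3 - 40*d^2 + 8*d - 72*n^3 + n^2*(80 - 480*d) + n*(744*d^2 - 40*d - 8)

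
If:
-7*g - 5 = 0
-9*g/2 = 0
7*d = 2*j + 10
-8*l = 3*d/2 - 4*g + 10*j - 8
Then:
No Solution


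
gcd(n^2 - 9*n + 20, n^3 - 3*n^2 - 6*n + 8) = n - 4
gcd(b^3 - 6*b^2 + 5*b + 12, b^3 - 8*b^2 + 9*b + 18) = b^2 - 2*b - 3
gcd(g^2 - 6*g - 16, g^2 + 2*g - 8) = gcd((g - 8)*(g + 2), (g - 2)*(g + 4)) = 1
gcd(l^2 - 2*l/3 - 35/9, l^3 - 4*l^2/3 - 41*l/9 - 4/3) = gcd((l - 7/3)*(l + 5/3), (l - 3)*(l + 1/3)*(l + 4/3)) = 1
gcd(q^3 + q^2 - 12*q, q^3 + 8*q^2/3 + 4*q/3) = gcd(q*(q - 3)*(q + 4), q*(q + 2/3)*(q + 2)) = q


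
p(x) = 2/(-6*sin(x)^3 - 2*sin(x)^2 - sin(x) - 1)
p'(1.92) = -0.19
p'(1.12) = 0.27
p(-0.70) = 4.78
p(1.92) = -0.23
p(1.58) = -0.20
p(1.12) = -0.25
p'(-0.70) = 51.51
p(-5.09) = -0.24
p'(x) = 2*(18*sin(x)^2*cos(x) + 4*sin(x)*cos(x) + cos(x))/(-6*sin(x)^3 - 2*sin(x)^2 - sin(x) - 1)^2 = 2*(18*sin(x)^2 + 4*sin(x) + 1)*cos(x)/(6*sin(x)^3 + 2*sin(x)^2 + sin(x) + 1)^2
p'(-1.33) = 0.52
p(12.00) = -17.80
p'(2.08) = -0.33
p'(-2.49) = -188.83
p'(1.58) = -0.00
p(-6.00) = -1.28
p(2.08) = -0.27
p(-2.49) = 9.56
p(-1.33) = 0.56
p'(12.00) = 539.76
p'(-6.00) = 2.76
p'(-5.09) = 0.21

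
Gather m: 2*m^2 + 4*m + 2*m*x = 2*m^2 + m*(2*x + 4)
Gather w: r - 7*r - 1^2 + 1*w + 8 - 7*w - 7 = -6*r - 6*w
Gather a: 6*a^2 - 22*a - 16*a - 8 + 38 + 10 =6*a^2 - 38*a + 40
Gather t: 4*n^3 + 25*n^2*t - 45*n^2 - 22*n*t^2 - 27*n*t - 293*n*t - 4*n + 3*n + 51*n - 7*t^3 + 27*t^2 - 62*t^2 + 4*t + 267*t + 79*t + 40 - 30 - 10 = 4*n^3 - 45*n^2 + 50*n - 7*t^3 + t^2*(-22*n - 35) + t*(25*n^2 - 320*n + 350)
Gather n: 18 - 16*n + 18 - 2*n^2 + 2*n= -2*n^2 - 14*n + 36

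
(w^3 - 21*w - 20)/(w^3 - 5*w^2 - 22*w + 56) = (w^2 - 4*w - 5)/(w^2 - 9*w + 14)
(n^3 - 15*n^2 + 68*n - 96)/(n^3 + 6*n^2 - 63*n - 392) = (n^2 - 7*n + 12)/(n^2 + 14*n + 49)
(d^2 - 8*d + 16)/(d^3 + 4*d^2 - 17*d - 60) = (d - 4)/(d^2 + 8*d + 15)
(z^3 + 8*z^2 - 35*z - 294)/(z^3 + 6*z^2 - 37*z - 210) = (z + 7)/(z + 5)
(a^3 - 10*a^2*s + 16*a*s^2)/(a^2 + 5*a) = (a^2 - 10*a*s + 16*s^2)/(a + 5)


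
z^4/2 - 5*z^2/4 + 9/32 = (z/2 + 1/4)*(z - 3/2)*(z - 1/2)*(z + 3/2)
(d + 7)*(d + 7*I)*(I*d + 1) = I*d^3 - 6*d^2 + 7*I*d^2 - 42*d + 7*I*d + 49*I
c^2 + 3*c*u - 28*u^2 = (c - 4*u)*(c + 7*u)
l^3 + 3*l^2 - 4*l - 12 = (l - 2)*(l + 2)*(l + 3)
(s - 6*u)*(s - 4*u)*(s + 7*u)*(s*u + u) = s^4*u - 3*s^3*u^2 + s^3*u - 46*s^2*u^3 - 3*s^2*u^2 + 168*s*u^4 - 46*s*u^3 + 168*u^4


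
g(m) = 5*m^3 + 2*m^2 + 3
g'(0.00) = 0.00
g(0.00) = 3.00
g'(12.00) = 2208.00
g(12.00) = 8931.00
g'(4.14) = 273.65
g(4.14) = 392.07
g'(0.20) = 1.40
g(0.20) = 3.12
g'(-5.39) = 414.22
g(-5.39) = -721.85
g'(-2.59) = 90.26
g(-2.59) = -70.45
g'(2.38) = 94.49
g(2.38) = 81.74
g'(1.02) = 19.69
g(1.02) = 10.39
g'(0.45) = 4.84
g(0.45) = 3.86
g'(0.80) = 12.80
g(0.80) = 6.84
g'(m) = 15*m^2 + 4*m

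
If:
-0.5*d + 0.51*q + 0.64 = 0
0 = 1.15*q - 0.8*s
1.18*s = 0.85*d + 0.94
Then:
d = 3.77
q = 2.45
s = 3.52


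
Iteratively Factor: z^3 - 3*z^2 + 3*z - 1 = (z - 1)*(z^2 - 2*z + 1) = (z - 1)^2*(z - 1)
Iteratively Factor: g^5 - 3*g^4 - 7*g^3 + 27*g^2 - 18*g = (g + 3)*(g^4 - 6*g^3 + 11*g^2 - 6*g) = g*(g + 3)*(g^3 - 6*g^2 + 11*g - 6) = g*(g - 3)*(g + 3)*(g^2 - 3*g + 2) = g*(g - 3)*(g - 1)*(g + 3)*(g - 2)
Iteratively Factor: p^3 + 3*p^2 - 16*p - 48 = (p + 4)*(p^2 - p - 12) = (p - 4)*(p + 4)*(p + 3)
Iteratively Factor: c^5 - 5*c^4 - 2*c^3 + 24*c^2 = (c - 4)*(c^4 - c^3 - 6*c^2) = (c - 4)*(c + 2)*(c^3 - 3*c^2) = c*(c - 4)*(c + 2)*(c^2 - 3*c) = c^2*(c - 4)*(c + 2)*(c - 3)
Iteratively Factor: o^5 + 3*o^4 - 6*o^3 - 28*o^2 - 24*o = (o)*(o^4 + 3*o^3 - 6*o^2 - 28*o - 24) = o*(o + 2)*(o^3 + o^2 - 8*o - 12) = o*(o + 2)^2*(o^2 - o - 6) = o*(o - 3)*(o + 2)^2*(o + 2)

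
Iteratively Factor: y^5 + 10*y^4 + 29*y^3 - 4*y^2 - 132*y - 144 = (y + 3)*(y^4 + 7*y^3 + 8*y^2 - 28*y - 48) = (y + 3)^2*(y^3 + 4*y^2 - 4*y - 16) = (y + 2)*(y + 3)^2*(y^2 + 2*y - 8) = (y + 2)*(y + 3)^2*(y + 4)*(y - 2)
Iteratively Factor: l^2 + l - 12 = (l - 3)*(l + 4)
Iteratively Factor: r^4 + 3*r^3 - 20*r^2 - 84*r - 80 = (r + 2)*(r^3 + r^2 - 22*r - 40) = (r - 5)*(r + 2)*(r^2 + 6*r + 8) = (r - 5)*(r + 2)*(r + 4)*(r + 2)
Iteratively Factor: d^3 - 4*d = (d - 2)*(d^2 + 2*d) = d*(d - 2)*(d + 2)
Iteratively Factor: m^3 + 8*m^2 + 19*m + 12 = (m + 3)*(m^2 + 5*m + 4) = (m + 3)*(m + 4)*(m + 1)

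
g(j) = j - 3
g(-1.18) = -4.18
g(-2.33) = -5.33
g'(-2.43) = 1.00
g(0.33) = -2.67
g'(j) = 1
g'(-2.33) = 1.00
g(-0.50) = -3.50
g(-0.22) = -3.22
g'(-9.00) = 1.00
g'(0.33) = 1.00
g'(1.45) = 1.00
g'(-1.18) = 1.00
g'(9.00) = 1.00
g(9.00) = 6.00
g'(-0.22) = 1.00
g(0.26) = -2.74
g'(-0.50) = 1.00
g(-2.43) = -5.43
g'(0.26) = 1.00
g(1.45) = -1.55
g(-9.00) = -12.00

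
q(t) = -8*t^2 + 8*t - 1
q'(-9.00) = 152.00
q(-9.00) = -721.00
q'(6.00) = -88.00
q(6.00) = -241.00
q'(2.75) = -36.00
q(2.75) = -39.50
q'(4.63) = -66.08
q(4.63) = -135.46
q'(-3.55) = 64.80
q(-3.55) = -130.22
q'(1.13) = -10.08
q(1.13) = -2.18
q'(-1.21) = 27.36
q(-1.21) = -22.39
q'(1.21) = -11.36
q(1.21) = -3.03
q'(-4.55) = 80.80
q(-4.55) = -203.02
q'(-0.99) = 23.84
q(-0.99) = -16.76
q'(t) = 8 - 16*t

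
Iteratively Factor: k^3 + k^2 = (k + 1)*(k^2) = k*(k + 1)*(k)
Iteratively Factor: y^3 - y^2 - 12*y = (y - 4)*(y^2 + 3*y) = (y - 4)*(y + 3)*(y)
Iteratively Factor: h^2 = (h)*(h)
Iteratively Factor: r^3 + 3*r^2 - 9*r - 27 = (r - 3)*(r^2 + 6*r + 9) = (r - 3)*(r + 3)*(r + 3)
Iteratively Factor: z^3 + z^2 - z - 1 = (z - 1)*(z^2 + 2*z + 1) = (z - 1)*(z + 1)*(z + 1)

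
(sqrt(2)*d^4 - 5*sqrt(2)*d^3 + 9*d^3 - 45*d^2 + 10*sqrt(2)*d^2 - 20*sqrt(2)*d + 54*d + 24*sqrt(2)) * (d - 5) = sqrt(2)*d^5 - 10*sqrt(2)*d^4 + 9*d^4 - 90*d^3 + 35*sqrt(2)*d^3 - 70*sqrt(2)*d^2 + 279*d^2 - 270*d + 124*sqrt(2)*d - 120*sqrt(2)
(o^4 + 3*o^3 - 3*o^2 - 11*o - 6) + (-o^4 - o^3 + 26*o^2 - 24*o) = 2*o^3 + 23*o^2 - 35*o - 6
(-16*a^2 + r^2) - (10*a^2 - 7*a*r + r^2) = -26*a^2 + 7*a*r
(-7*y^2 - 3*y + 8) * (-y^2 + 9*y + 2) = 7*y^4 - 60*y^3 - 49*y^2 + 66*y + 16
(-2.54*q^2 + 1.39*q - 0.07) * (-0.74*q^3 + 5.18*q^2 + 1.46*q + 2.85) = 1.8796*q^5 - 14.1858*q^4 + 3.5436*q^3 - 5.5722*q^2 + 3.8593*q - 0.1995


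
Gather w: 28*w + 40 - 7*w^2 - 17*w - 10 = -7*w^2 + 11*w + 30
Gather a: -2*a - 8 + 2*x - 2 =-2*a + 2*x - 10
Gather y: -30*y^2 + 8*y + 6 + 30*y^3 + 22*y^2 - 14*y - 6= 30*y^3 - 8*y^2 - 6*y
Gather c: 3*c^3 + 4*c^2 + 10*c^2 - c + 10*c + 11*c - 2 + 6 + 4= 3*c^3 + 14*c^2 + 20*c + 8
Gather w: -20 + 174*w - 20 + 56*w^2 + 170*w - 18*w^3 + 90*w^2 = -18*w^3 + 146*w^2 + 344*w - 40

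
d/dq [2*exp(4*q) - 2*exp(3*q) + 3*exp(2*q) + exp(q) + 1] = (8*exp(3*q) - 6*exp(2*q) + 6*exp(q) + 1)*exp(q)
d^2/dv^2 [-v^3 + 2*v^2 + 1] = 4 - 6*v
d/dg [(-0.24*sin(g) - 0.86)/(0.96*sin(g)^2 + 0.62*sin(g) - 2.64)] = (0.2304*sin(g)^2 + 1.6512*sin(g) + 1.1668)*cos(g)/(0.9216*sin(g)^4 + 1.1904*sin(g)^3 - 4.6844*sin(g)^2 - 3.2736*sin(g) + 6.9696)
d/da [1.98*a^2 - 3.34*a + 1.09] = 3.96*a - 3.34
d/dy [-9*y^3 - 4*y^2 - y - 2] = -27*y^2 - 8*y - 1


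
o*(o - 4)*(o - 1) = o^3 - 5*o^2 + 4*o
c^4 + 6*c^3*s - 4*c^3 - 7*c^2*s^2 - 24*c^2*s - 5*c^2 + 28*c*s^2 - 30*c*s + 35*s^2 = (c - 5)*(c + 1)*(c - s)*(c + 7*s)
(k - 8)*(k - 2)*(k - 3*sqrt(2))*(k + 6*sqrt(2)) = k^4 - 10*k^3 + 3*sqrt(2)*k^3 - 30*sqrt(2)*k^2 - 20*k^2 + 48*sqrt(2)*k + 360*k - 576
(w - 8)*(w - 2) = w^2 - 10*w + 16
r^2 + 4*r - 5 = (r - 1)*(r + 5)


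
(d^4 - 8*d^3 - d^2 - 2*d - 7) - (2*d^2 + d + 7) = d^4 - 8*d^3 - 3*d^2 - 3*d - 14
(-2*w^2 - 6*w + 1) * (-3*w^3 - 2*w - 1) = 6*w^5 + 18*w^4 + w^3 + 14*w^2 + 4*w - 1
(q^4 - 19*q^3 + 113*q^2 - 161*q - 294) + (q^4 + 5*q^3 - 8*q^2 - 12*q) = 2*q^4 - 14*q^3 + 105*q^2 - 173*q - 294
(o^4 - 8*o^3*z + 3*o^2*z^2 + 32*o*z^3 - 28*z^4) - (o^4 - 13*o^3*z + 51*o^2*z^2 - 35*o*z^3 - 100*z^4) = 5*o^3*z - 48*o^2*z^2 + 67*o*z^3 + 72*z^4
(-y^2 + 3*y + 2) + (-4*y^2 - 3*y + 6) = 8 - 5*y^2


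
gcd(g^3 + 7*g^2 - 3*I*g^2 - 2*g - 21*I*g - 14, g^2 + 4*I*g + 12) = g - 2*I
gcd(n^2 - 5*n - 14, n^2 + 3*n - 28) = 1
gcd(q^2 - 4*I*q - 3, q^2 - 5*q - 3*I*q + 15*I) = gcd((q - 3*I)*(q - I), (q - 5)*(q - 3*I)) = q - 3*I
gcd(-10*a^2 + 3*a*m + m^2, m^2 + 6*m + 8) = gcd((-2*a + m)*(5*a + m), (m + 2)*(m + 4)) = 1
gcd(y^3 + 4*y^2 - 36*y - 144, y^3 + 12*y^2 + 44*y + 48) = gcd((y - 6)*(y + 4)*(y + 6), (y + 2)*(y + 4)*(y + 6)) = y^2 + 10*y + 24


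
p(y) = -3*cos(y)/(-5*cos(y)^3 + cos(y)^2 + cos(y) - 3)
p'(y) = -3*(-15*sin(y)*cos(y)^2 + 2*sin(y)*cos(y) + sin(y))*cos(y)/(-5*cos(y)^3 + cos(y)^2 + cos(y) - 3)^2 + 3*sin(y)/(-5*cos(y)^3 + cos(y)^2 + cos(y) - 3) = 3*(15*cos(y) - cos(2*y) + 5*cos(3*y) - 7)*sin(y)/(2*(5*cos(y)^3 - cos(y)^2 - cos(y) + 3)^2)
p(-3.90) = -1.69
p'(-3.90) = -9.17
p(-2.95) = 1.72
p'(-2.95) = 2.61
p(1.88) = -0.30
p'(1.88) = -1.02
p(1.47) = 0.10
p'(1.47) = -1.07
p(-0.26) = 0.52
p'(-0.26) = -0.12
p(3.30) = 1.64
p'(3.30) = 1.98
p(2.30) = -1.15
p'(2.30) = -4.71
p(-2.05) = -0.50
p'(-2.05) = 1.47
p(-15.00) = -2.30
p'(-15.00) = 15.83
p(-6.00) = 0.52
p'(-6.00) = 0.13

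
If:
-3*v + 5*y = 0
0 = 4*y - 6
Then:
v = 5/2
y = 3/2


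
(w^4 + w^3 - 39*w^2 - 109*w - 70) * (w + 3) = w^5 + 4*w^4 - 36*w^3 - 226*w^2 - 397*w - 210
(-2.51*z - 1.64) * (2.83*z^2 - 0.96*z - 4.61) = -7.1033*z^3 - 2.2316*z^2 + 13.1455*z + 7.5604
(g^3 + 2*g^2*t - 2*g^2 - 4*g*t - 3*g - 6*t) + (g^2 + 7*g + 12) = g^3 + 2*g^2*t - g^2 - 4*g*t + 4*g - 6*t + 12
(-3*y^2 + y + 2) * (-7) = 21*y^2 - 7*y - 14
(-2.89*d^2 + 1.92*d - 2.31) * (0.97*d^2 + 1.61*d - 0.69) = -2.8033*d^4 - 2.7905*d^3 + 2.8446*d^2 - 5.0439*d + 1.5939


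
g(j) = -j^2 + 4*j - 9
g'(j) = 4 - 2*j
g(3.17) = -6.37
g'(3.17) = -2.34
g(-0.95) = -13.70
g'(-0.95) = 5.90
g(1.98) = -5.00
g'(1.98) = 0.04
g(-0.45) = -11.00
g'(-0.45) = 4.90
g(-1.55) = -17.60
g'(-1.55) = 7.10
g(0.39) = -7.59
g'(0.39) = 3.22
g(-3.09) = -30.91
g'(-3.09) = 10.18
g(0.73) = -6.61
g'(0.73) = 2.54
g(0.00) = -9.00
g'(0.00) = 4.00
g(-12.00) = -201.00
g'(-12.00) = 28.00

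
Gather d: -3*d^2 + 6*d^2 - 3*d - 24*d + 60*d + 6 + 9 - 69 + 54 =3*d^2 + 33*d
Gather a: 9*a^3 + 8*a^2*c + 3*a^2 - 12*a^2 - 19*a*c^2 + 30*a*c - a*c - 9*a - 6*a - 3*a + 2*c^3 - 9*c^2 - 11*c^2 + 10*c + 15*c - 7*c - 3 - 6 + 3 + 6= 9*a^3 + a^2*(8*c - 9) + a*(-19*c^2 + 29*c - 18) + 2*c^3 - 20*c^2 + 18*c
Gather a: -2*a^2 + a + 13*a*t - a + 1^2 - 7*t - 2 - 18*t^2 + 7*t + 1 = -2*a^2 + 13*a*t - 18*t^2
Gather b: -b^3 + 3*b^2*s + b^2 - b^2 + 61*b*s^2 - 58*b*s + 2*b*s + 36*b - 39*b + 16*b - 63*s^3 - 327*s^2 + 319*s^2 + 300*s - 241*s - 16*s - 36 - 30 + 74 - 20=-b^3 + 3*b^2*s + b*(61*s^2 - 56*s + 13) - 63*s^3 - 8*s^2 + 43*s - 12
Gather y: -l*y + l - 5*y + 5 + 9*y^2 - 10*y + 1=l + 9*y^2 + y*(-l - 15) + 6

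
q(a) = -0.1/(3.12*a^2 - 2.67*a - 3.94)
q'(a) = -0.1*(2.67 - 6.24*a)/(3.12*a^2 - 2.67*a - 3.94)^2 = (0.624*a - 0.267)/(-3.12*a^2 + 2.67*a + 3.94)^2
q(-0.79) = -0.86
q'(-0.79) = -56.00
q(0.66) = 0.02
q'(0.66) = 0.01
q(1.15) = 0.03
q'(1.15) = 0.05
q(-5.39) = -0.00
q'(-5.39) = -0.00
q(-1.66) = -0.01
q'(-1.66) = -0.02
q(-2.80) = -0.00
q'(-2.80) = -0.00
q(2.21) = -0.02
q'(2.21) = 0.04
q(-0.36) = 0.04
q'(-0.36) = -0.07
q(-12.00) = -0.00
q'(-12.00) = -0.00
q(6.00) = -0.00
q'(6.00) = 0.00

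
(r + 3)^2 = r^2 + 6*r + 9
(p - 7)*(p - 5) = p^2 - 12*p + 35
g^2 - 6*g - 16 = (g - 8)*(g + 2)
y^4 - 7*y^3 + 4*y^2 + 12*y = y*(y - 6)*(y - 2)*(y + 1)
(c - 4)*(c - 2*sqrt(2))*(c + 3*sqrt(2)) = c^3 - 4*c^2 + sqrt(2)*c^2 - 12*c - 4*sqrt(2)*c + 48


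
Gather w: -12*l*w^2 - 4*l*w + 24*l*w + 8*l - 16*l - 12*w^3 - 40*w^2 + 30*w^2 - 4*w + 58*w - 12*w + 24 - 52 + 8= -8*l - 12*w^3 + w^2*(-12*l - 10) + w*(20*l + 42) - 20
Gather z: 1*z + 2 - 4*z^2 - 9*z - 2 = -4*z^2 - 8*z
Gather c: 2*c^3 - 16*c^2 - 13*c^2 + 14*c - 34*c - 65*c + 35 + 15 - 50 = 2*c^3 - 29*c^2 - 85*c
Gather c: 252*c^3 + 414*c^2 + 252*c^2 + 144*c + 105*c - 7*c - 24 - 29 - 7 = 252*c^3 + 666*c^2 + 242*c - 60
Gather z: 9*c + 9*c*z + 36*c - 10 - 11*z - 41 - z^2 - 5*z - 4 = 45*c - z^2 + z*(9*c - 16) - 55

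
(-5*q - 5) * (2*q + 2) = -10*q^2 - 20*q - 10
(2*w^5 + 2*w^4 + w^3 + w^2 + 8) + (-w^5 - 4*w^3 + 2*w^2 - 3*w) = w^5 + 2*w^4 - 3*w^3 + 3*w^2 - 3*w + 8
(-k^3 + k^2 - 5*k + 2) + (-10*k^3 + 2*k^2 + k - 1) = -11*k^3 + 3*k^2 - 4*k + 1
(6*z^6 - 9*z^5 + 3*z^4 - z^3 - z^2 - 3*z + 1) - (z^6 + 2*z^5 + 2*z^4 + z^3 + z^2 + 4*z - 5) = 5*z^6 - 11*z^5 + z^4 - 2*z^3 - 2*z^2 - 7*z + 6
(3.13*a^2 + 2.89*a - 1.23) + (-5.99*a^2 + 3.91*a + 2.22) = -2.86*a^2 + 6.8*a + 0.99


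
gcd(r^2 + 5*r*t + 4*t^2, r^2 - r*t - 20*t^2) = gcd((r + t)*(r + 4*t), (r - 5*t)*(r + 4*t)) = r + 4*t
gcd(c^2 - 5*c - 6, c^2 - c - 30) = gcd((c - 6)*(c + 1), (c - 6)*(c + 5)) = c - 6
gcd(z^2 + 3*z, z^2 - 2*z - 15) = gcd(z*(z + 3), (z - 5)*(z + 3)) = z + 3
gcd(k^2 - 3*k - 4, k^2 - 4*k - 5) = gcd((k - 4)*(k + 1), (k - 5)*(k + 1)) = k + 1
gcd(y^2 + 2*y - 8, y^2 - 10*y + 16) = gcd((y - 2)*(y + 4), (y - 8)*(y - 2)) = y - 2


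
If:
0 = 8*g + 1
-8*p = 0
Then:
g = -1/8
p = 0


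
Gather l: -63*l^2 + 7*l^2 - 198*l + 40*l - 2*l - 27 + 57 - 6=-56*l^2 - 160*l + 24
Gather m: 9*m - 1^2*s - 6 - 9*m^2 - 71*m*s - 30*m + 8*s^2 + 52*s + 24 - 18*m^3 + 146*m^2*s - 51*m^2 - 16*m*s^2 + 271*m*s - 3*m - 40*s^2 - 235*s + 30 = -18*m^3 + m^2*(146*s - 60) + m*(-16*s^2 + 200*s - 24) - 32*s^2 - 184*s + 48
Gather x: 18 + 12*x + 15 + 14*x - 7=26*x + 26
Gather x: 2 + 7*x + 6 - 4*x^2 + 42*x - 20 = -4*x^2 + 49*x - 12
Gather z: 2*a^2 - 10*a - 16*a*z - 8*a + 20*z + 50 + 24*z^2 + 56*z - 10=2*a^2 - 18*a + 24*z^2 + z*(76 - 16*a) + 40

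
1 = 1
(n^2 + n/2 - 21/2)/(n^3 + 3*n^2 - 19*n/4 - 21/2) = 2*(n - 3)/(2*n^2 - n - 6)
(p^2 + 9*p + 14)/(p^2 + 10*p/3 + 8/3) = 3*(p + 7)/(3*p + 4)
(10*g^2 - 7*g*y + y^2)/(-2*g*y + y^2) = (-5*g + y)/y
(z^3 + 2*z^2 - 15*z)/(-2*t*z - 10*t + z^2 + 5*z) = z*(z - 3)/(-2*t + z)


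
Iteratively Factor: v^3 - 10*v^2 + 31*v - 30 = (v - 3)*(v^2 - 7*v + 10) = (v - 3)*(v - 2)*(v - 5)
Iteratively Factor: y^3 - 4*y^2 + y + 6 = (y + 1)*(y^2 - 5*y + 6) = (y - 3)*(y + 1)*(y - 2)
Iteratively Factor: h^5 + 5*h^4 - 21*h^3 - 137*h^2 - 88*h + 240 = (h + 3)*(h^4 + 2*h^3 - 27*h^2 - 56*h + 80) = (h + 3)*(h + 4)*(h^3 - 2*h^2 - 19*h + 20) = (h - 5)*(h + 3)*(h + 4)*(h^2 + 3*h - 4) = (h - 5)*(h - 1)*(h + 3)*(h + 4)*(h + 4)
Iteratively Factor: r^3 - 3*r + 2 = (r + 2)*(r^2 - 2*r + 1) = (r - 1)*(r + 2)*(r - 1)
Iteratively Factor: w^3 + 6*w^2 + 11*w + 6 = (w + 2)*(w^2 + 4*w + 3) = (w + 2)*(w + 3)*(w + 1)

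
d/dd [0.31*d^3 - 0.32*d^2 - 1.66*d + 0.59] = 0.93*d^2 - 0.64*d - 1.66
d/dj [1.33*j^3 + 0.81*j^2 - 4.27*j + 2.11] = 3.99*j^2 + 1.62*j - 4.27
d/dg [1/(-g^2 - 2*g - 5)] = 2*(g + 1)/(g^2 + 2*g + 5)^2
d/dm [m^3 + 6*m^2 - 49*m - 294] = 3*m^2 + 12*m - 49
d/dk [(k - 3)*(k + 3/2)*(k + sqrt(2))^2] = 4*k^3 - 9*k^2/2 + 6*sqrt(2)*k^2 - 6*sqrt(2)*k - 5*k - 9*sqrt(2) - 3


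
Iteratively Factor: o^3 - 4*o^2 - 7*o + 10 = (o - 1)*(o^2 - 3*o - 10) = (o - 1)*(o + 2)*(o - 5)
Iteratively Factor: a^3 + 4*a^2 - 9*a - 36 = (a - 3)*(a^2 + 7*a + 12) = (a - 3)*(a + 4)*(a + 3)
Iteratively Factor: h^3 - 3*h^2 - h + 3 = (h - 3)*(h^2 - 1) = (h - 3)*(h + 1)*(h - 1)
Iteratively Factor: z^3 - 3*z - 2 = (z - 2)*(z^2 + 2*z + 1) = (z - 2)*(z + 1)*(z + 1)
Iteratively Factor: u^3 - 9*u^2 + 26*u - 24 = (u - 2)*(u^2 - 7*u + 12) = (u - 3)*(u - 2)*(u - 4)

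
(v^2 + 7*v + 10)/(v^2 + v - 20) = (v + 2)/(v - 4)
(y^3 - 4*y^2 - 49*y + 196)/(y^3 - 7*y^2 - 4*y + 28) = (y^2 + 3*y - 28)/(y^2 - 4)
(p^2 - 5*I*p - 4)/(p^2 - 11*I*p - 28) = (p - I)/(p - 7*I)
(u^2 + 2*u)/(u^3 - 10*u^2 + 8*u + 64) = u/(u^2 - 12*u + 32)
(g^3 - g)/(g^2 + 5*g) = (g^2 - 1)/(g + 5)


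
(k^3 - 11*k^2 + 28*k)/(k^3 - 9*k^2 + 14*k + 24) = k*(k - 7)/(k^2 - 5*k - 6)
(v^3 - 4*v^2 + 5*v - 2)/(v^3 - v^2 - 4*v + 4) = (v - 1)/(v + 2)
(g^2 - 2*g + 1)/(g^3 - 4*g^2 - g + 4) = (g - 1)/(g^2 - 3*g - 4)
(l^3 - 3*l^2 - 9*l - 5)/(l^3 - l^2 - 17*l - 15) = (l + 1)/(l + 3)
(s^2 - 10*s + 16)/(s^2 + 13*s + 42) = (s^2 - 10*s + 16)/(s^2 + 13*s + 42)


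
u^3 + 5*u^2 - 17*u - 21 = (u - 3)*(u + 1)*(u + 7)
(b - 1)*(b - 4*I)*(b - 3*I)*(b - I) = b^4 - b^3 - 8*I*b^3 - 19*b^2 + 8*I*b^2 + 19*b + 12*I*b - 12*I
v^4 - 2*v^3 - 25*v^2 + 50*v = v*(v - 5)*(v - 2)*(v + 5)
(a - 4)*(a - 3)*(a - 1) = a^3 - 8*a^2 + 19*a - 12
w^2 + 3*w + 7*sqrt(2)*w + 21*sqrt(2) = (w + 3)*(w + 7*sqrt(2))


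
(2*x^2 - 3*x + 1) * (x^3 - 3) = 2*x^5 - 3*x^4 + x^3 - 6*x^2 + 9*x - 3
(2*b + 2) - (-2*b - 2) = 4*b + 4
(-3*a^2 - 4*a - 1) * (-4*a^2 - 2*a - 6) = 12*a^4 + 22*a^3 + 30*a^2 + 26*a + 6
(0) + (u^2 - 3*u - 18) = u^2 - 3*u - 18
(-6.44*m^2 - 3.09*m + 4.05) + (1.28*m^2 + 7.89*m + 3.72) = -5.16*m^2 + 4.8*m + 7.77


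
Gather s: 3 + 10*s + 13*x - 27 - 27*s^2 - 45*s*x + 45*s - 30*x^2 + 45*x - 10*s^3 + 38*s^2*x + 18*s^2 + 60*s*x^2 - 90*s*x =-10*s^3 + s^2*(38*x - 9) + s*(60*x^2 - 135*x + 55) - 30*x^2 + 58*x - 24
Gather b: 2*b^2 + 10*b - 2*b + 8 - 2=2*b^2 + 8*b + 6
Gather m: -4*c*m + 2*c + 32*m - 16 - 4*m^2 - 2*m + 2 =2*c - 4*m^2 + m*(30 - 4*c) - 14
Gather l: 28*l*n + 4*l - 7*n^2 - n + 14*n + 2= l*(28*n + 4) - 7*n^2 + 13*n + 2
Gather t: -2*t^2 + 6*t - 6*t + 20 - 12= 8 - 2*t^2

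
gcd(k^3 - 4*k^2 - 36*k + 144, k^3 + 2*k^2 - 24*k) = k^2 + 2*k - 24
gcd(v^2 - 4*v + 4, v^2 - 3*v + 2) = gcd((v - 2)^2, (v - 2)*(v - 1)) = v - 2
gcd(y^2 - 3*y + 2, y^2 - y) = y - 1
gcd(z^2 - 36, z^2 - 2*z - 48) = z + 6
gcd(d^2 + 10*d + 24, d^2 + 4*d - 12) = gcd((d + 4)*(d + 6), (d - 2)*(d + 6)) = d + 6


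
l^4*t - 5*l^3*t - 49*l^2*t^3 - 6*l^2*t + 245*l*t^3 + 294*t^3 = (l - 6)*(l - 7*t)*(l + 7*t)*(l*t + t)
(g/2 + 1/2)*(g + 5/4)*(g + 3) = g^3/2 + 21*g^2/8 + 4*g + 15/8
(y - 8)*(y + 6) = y^2 - 2*y - 48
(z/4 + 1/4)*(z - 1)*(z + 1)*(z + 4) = z^4/4 + 5*z^3/4 + 3*z^2/4 - 5*z/4 - 1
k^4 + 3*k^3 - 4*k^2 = k^2*(k - 1)*(k + 4)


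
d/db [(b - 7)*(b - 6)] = 2*b - 13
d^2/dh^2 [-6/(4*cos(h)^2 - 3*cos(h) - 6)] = 6*(-64*sin(h)^4 + 137*sin(h)^2 - 27*cos(h) + 9*cos(3*h) - 7)/(4*sin(h)^2 + 3*cos(h) + 2)^3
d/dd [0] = 0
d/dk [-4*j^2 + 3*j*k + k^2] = 3*j + 2*k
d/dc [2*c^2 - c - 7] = 4*c - 1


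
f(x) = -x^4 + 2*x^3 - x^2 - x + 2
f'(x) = -4*x^3 + 6*x^2 - 2*x - 1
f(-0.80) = 0.73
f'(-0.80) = 6.49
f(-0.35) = 2.13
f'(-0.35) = 0.61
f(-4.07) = -419.73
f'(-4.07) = 376.21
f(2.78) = -25.27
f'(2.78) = -46.13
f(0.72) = 1.24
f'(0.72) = -0.82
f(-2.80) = -108.41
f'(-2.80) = 139.45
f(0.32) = 1.63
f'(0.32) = -1.16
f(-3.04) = -145.80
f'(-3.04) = 172.91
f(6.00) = -904.00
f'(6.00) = -661.00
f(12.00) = -17434.00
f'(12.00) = -6073.00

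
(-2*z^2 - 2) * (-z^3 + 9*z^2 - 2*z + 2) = 2*z^5 - 18*z^4 + 6*z^3 - 22*z^2 + 4*z - 4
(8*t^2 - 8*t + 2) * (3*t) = 24*t^3 - 24*t^2 + 6*t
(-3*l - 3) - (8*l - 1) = -11*l - 2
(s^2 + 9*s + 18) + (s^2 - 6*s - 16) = 2*s^2 + 3*s + 2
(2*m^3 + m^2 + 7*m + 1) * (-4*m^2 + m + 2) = -8*m^5 - 2*m^4 - 23*m^3 + 5*m^2 + 15*m + 2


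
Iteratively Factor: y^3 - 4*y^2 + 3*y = (y)*(y^2 - 4*y + 3) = y*(y - 1)*(y - 3)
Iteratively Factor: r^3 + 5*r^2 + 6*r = (r)*(r^2 + 5*r + 6) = r*(r + 2)*(r + 3)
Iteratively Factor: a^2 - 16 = (a - 4)*(a + 4)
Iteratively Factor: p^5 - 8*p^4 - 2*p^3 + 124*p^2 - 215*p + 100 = (p - 1)*(p^4 - 7*p^3 - 9*p^2 + 115*p - 100) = (p - 5)*(p - 1)*(p^3 - 2*p^2 - 19*p + 20) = (p - 5)*(p - 1)^2*(p^2 - p - 20) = (p - 5)*(p - 1)^2*(p + 4)*(p - 5)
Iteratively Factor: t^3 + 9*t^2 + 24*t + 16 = (t + 4)*(t^2 + 5*t + 4) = (t + 1)*(t + 4)*(t + 4)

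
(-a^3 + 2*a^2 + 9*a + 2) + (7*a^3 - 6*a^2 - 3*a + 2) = 6*a^3 - 4*a^2 + 6*a + 4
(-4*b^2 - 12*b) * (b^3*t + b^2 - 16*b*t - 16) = -4*b^5*t - 12*b^4*t - 4*b^4 + 64*b^3*t - 12*b^3 + 192*b^2*t + 64*b^2 + 192*b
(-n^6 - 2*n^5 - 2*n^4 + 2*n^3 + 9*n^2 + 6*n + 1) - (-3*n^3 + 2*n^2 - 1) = -n^6 - 2*n^5 - 2*n^4 + 5*n^3 + 7*n^2 + 6*n + 2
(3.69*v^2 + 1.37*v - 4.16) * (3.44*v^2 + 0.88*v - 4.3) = 12.6936*v^4 + 7.96*v^3 - 28.9718*v^2 - 9.5518*v + 17.888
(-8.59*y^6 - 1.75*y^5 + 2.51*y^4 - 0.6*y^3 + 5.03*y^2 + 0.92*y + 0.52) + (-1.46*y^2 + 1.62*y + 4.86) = -8.59*y^6 - 1.75*y^5 + 2.51*y^4 - 0.6*y^3 + 3.57*y^2 + 2.54*y + 5.38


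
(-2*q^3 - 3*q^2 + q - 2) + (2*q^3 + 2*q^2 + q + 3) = -q^2 + 2*q + 1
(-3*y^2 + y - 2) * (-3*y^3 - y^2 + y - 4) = 9*y^5 + 2*y^3 + 15*y^2 - 6*y + 8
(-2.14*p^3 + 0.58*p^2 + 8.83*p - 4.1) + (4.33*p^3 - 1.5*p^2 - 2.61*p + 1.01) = 2.19*p^3 - 0.92*p^2 + 6.22*p - 3.09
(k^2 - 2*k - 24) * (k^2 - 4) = k^4 - 2*k^3 - 28*k^2 + 8*k + 96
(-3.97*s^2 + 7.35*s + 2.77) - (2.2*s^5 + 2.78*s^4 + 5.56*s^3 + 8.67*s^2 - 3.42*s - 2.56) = -2.2*s^5 - 2.78*s^4 - 5.56*s^3 - 12.64*s^2 + 10.77*s + 5.33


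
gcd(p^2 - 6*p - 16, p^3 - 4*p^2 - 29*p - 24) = p - 8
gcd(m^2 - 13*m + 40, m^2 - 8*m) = m - 8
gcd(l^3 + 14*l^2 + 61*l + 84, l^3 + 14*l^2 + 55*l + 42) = l + 7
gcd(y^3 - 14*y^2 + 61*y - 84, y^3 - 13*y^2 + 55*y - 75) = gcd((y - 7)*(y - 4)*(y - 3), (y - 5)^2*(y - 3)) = y - 3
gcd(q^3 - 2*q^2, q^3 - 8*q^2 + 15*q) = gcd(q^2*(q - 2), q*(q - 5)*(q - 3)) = q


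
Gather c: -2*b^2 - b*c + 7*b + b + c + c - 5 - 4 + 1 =-2*b^2 + 8*b + c*(2 - b) - 8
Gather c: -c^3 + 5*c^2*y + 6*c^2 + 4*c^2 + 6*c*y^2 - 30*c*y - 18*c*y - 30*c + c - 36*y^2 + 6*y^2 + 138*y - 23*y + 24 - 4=-c^3 + c^2*(5*y + 10) + c*(6*y^2 - 48*y - 29) - 30*y^2 + 115*y + 20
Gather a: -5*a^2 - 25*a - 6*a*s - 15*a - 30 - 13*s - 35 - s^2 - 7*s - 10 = -5*a^2 + a*(-6*s - 40) - s^2 - 20*s - 75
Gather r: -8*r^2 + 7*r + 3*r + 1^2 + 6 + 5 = -8*r^2 + 10*r + 12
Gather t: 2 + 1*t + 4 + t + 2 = 2*t + 8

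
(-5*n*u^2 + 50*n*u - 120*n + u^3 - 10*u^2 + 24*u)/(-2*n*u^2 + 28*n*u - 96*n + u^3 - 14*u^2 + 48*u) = (-5*n*u + 20*n + u^2 - 4*u)/(-2*n*u + 16*n + u^2 - 8*u)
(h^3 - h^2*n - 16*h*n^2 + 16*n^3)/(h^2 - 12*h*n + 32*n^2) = (h^2 + 3*h*n - 4*n^2)/(h - 8*n)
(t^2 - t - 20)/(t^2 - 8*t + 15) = (t + 4)/(t - 3)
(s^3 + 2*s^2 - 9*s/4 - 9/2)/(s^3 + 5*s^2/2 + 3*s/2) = (s^2 + s/2 - 3)/(s*(s + 1))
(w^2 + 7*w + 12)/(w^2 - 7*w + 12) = (w^2 + 7*w + 12)/(w^2 - 7*w + 12)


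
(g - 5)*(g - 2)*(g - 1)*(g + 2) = g^4 - 6*g^3 + g^2 + 24*g - 20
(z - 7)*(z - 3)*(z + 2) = z^3 - 8*z^2 + z + 42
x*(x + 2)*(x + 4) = x^3 + 6*x^2 + 8*x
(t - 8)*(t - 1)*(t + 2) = t^3 - 7*t^2 - 10*t + 16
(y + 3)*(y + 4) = y^2 + 7*y + 12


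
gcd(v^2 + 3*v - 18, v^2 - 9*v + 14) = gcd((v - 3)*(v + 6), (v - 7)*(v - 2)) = 1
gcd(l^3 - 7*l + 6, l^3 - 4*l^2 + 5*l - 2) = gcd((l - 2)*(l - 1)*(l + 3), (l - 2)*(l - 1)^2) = l^2 - 3*l + 2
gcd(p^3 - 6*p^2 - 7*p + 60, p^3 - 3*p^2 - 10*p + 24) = p^2 - p - 12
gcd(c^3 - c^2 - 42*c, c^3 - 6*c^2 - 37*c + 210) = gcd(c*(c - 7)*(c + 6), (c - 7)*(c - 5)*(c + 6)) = c^2 - c - 42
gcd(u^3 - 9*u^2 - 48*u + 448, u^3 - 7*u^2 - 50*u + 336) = u^2 - u - 56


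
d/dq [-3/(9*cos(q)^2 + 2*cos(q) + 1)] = -6*(9*cos(q) + 1)*sin(q)/(9*cos(q)^2 + 2*cos(q) + 1)^2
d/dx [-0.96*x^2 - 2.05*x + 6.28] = -1.92*x - 2.05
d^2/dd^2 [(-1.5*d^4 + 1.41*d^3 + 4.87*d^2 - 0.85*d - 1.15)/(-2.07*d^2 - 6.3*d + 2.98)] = (12.8547*d^6 + 117.369*d^5 + 301.6926*d^4 - 445.593582*d^3 + 167.994558*d^2 + 46.3145760000001*d + 50.895484)/(8.869743*d^6 + 80.98461*d^5 + 208.167894*d^4 + 16.87392*d^3 - 299.681316*d^2 + 167.83956*d - 26.463592)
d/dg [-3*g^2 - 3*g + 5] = -6*g - 3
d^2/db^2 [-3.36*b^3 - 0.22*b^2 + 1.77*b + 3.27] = -20.16*b - 0.44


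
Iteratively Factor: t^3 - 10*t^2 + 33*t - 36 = (t - 3)*(t^2 - 7*t + 12) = (t - 4)*(t - 3)*(t - 3)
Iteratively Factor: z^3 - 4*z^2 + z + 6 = (z - 2)*(z^2 - 2*z - 3) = (z - 2)*(z + 1)*(z - 3)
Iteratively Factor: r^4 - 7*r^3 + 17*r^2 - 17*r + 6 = (r - 1)*(r^3 - 6*r^2 + 11*r - 6) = (r - 1)^2*(r^2 - 5*r + 6) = (r - 3)*(r - 1)^2*(r - 2)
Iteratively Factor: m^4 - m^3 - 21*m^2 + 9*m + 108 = (m - 4)*(m^3 + 3*m^2 - 9*m - 27) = (m - 4)*(m + 3)*(m^2 - 9) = (m - 4)*(m - 3)*(m + 3)*(m + 3)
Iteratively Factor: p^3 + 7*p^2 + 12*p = (p + 4)*(p^2 + 3*p) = (p + 3)*(p + 4)*(p)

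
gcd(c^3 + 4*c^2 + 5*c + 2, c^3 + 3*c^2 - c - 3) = c + 1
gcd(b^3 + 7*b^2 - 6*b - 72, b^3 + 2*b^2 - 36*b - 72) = b + 6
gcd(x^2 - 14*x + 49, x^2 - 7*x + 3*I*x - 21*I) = x - 7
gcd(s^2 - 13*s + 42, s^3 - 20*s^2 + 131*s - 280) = s - 7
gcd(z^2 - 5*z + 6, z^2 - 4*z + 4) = z - 2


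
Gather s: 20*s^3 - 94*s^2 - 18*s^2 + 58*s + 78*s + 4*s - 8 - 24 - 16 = 20*s^3 - 112*s^2 + 140*s - 48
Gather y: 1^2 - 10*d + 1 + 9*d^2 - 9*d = 9*d^2 - 19*d + 2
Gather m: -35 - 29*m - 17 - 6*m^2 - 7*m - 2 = -6*m^2 - 36*m - 54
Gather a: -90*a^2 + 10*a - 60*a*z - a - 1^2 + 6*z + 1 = -90*a^2 + a*(9 - 60*z) + 6*z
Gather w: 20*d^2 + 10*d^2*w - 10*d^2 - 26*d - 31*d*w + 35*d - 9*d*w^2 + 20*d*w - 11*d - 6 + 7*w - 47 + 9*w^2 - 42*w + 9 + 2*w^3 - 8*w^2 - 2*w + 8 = 10*d^2 - 2*d + 2*w^3 + w^2*(1 - 9*d) + w*(10*d^2 - 11*d - 37) - 36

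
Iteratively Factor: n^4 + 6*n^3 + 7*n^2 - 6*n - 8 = (n + 1)*(n^3 + 5*n^2 + 2*n - 8) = (n + 1)*(n + 4)*(n^2 + n - 2) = (n - 1)*(n + 1)*(n + 4)*(n + 2)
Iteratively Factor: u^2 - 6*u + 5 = (u - 5)*(u - 1)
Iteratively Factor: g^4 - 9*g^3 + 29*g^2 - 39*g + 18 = (g - 3)*(g^3 - 6*g^2 + 11*g - 6) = (g - 3)*(g - 1)*(g^2 - 5*g + 6) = (g - 3)^2*(g - 1)*(g - 2)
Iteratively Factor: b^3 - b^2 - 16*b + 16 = (b - 4)*(b^2 + 3*b - 4) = (b - 4)*(b - 1)*(b + 4)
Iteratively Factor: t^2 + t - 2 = (t + 2)*(t - 1)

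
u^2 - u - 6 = (u - 3)*(u + 2)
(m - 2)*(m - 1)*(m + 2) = m^3 - m^2 - 4*m + 4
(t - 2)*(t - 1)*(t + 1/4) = t^3 - 11*t^2/4 + 5*t/4 + 1/2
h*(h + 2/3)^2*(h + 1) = h^4 + 7*h^3/3 + 16*h^2/9 + 4*h/9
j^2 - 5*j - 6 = (j - 6)*(j + 1)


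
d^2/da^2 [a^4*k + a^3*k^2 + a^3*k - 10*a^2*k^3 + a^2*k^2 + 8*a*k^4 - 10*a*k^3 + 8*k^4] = 2*k*(6*a^2 + 3*a*k + 3*a - 10*k^2 + k)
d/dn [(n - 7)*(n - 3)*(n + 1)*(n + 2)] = 4*n^3 - 21*n^2 - 14*n + 43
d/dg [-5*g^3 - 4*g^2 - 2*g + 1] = -15*g^2 - 8*g - 2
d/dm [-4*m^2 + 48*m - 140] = 48 - 8*m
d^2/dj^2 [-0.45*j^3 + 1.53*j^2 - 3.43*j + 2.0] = 3.06 - 2.7*j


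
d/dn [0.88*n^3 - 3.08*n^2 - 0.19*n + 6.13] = 2.64*n^2 - 6.16*n - 0.19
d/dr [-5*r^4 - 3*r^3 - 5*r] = -20*r^3 - 9*r^2 - 5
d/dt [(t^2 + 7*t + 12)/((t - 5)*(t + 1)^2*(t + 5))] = (-2*t^4 - 21*t^3 - 55*t^2 + 101*t + 425)/(t^7 + 3*t^6 - 47*t^5 - 149*t^4 + 475*t^3 + 1825*t^2 + 1875*t + 625)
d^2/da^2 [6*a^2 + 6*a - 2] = 12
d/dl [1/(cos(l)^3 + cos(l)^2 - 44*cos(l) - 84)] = (3*cos(l)^2 + 2*cos(l) - 44)*sin(l)/(cos(l)^3 + cos(l)^2 - 44*cos(l) - 84)^2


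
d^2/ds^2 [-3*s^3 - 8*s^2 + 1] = -18*s - 16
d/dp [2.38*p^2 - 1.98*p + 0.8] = 4.76*p - 1.98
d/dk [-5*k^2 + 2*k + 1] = 2 - 10*k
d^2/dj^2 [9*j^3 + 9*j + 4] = 54*j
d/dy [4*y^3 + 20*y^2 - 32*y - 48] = 12*y^2 + 40*y - 32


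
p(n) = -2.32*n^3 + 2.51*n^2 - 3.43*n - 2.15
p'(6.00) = -223.87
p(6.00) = -433.49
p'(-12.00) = -1065.91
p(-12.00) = 4409.41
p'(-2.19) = -47.80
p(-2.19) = 41.77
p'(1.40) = -10.04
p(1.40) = -8.40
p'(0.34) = -2.53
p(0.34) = -3.12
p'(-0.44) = -6.99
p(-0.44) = 0.04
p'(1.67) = -14.46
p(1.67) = -11.68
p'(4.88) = -144.68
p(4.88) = -228.73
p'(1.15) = -6.86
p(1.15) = -6.30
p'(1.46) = -10.94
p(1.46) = -9.03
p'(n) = -6.96*n^2 + 5.02*n - 3.43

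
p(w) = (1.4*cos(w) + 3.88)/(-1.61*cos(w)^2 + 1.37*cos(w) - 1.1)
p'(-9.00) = -0.50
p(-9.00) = -0.71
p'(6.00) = 1.25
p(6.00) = -4.12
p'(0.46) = -2.01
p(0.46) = -4.41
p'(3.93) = -1.26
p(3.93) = -1.01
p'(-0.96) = 1.21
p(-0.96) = -5.55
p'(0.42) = -1.85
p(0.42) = -4.33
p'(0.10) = -0.44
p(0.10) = -3.96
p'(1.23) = 3.39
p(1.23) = -5.29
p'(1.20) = 2.85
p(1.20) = -5.38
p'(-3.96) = 1.35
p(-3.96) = -1.05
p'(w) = (-3.22*sin(w)*cos(w) + 1.37*sin(w))*(1.4*cos(w) + 3.88)/(-1.61*cos(w)^2 + 1.37*cos(w) - 1.1)^2 - 1.4*sin(w)/(-1.61*cos(w)^2 + 1.37*cos(w) - 1.1) = (-2.254*cos(w)^2 - 12.4936*cos(w) + 6.8556)*sin(w)/(2.5921*cos(w)^4 - 4.4114*cos(w)^3 + 5.4189*cos(w)^2 - 3.014*cos(w) + 1.21)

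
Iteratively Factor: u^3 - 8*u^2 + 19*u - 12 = (u - 1)*(u^2 - 7*u + 12) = (u - 3)*(u - 1)*(u - 4)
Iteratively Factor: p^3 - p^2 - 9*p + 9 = (p - 1)*(p^2 - 9) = (p - 3)*(p - 1)*(p + 3)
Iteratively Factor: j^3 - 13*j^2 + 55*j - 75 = (j - 3)*(j^2 - 10*j + 25) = (j - 5)*(j - 3)*(j - 5)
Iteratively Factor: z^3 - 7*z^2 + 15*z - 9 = (z - 3)*(z^2 - 4*z + 3) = (z - 3)*(z - 1)*(z - 3)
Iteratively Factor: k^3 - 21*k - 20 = (k + 1)*(k^2 - k - 20) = (k + 1)*(k + 4)*(k - 5)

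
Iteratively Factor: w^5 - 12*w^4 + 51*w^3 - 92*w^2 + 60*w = (w - 3)*(w^4 - 9*w^3 + 24*w^2 - 20*w) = (w - 3)*(w - 2)*(w^3 - 7*w^2 + 10*w) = (w - 3)*(w - 2)^2*(w^2 - 5*w) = (w - 5)*(w - 3)*(w - 2)^2*(w)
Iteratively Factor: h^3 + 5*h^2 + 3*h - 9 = (h + 3)*(h^2 + 2*h - 3) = (h - 1)*(h + 3)*(h + 3)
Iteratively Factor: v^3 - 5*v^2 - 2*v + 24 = (v + 2)*(v^2 - 7*v + 12) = (v - 3)*(v + 2)*(v - 4)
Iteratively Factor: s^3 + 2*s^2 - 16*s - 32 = (s + 4)*(s^2 - 2*s - 8) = (s + 2)*(s + 4)*(s - 4)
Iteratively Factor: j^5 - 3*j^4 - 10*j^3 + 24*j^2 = (j - 4)*(j^4 + j^3 - 6*j^2) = (j - 4)*(j + 3)*(j^3 - 2*j^2) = (j - 4)*(j - 2)*(j + 3)*(j^2) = j*(j - 4)*(j - 2)*(j + 3)*(j)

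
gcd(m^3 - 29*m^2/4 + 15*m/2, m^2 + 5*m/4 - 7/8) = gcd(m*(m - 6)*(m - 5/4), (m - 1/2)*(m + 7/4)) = 1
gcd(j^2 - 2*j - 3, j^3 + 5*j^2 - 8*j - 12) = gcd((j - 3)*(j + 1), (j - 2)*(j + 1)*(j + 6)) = j + 1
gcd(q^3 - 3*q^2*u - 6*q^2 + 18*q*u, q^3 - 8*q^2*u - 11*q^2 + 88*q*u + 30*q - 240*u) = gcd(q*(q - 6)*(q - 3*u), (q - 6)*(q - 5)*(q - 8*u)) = q - 6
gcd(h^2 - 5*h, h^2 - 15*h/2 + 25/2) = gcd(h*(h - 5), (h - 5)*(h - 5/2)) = h - 5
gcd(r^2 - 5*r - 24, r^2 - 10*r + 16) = r - 8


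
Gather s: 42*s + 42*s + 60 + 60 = 84*s + 120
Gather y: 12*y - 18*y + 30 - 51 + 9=-6*y - 12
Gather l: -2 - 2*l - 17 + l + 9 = -l - 10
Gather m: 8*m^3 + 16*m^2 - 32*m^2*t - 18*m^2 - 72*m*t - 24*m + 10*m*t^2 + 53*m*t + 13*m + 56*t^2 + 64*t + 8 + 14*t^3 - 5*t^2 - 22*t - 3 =8*m^3 + m^2*(-32*t - 2) + m*(10*t^2 - 19*t - 11) + 14*t^3 + 51*t^2 + 42*t + 5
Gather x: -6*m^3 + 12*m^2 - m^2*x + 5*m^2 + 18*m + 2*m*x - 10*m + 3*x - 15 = -6*m^3 + 17*m^2 + 8*m + x*(-m^2 + 2*m + 3) - 15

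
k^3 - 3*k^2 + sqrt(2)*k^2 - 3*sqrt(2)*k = k*(k - 3)*(k + sqrt(2))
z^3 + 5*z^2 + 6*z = z*(z + 2)*(z + 3)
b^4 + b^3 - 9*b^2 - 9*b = b*(b - 3)*(b + 1)*(b + 3)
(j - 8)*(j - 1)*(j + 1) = j^3 - 8*j^2 - j + 8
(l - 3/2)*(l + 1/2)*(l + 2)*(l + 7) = l^4 + 8*l^3 + 17*l^2/4 - 83*l/4 - 21/2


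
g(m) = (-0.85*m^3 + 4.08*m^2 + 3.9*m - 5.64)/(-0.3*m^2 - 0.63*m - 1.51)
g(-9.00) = -45.15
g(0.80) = 0.16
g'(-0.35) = -2.10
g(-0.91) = 4.36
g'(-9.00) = 3.01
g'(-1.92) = 12.96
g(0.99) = -0.57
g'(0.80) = -4.07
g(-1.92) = -5.64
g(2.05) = -3.00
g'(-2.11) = 12.87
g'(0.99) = -3.61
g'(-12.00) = 2.88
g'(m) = (0.6*m + 0.63)*(-0.85*m^3 + 4.08*m^2 + 3.9*m - 5.64)/(-0.3*m^2 - 0.63*m - 1.51)^2 + (-2.55*m^2 + 8.16*m + 3.9)/(-0.3*m^2 - 0.63*m - 1.51) = (0.255*m^4 + 1.071*m^3 + 2.4501*m^2 - 15.7056*m - 9.4422)/(0.09*m^4 + 0.378*m^3 + 1.3029*m^2 + 1.9026*m + 2.2801)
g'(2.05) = -1.07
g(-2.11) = -8.10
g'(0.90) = -3.84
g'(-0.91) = 4.45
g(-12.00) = -53.94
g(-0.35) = 4.88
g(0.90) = -0.24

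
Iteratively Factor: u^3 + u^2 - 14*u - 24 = (u + 2)*(u^2 - u - 12) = (u + 2)*(u + 3)*(u - 4)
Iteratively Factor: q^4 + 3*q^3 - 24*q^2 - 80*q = (q)*(q^3 + 3*q^2 - 24*q - 80) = q*(q + 4)*(q^2 - q - 20) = q*(q + 4)^2*(q - 5)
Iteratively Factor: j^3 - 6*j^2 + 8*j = (j - 4)*(j^2 - 2*j) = j*(j - 4)*(j - 2)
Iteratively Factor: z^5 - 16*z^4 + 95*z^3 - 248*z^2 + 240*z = (z)*(z^4 - 16*z^3 + 95*z^2 - 248*z + 240) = z*(z - 3)*(z^3 - 13*z^2 + 56*z - 80) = z*(z - 4)*(z - 3)*(z^2 - 9*z + 20) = z*(z - 5)*(z - 4)*(z - 3)*(z - 4)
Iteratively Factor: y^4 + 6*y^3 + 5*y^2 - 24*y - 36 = (y + 3)*(y^3 + 3*y^2 - 4*y - 12) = (y + 2)*(y + 3)*(y^2 + y - 6) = (y - 2)*(y + 2)*(y + 3)*(y + 3)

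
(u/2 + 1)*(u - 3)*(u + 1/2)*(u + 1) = u^4/2 + u^3/4 - 7*u^2/2 - 19*u/4 - 3/2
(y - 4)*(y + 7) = y^2 + 3*y - 28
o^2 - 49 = (o - 7)*(o + 7)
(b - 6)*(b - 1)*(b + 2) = b^3 - 5*b^2 - 8*b + 12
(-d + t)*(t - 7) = -d*t + 7*d + t^2 - 7*t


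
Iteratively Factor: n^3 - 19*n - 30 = (n + 2)*(n^2 - 2*n - 15) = (n + 2)*(n + 3)*(n - 5)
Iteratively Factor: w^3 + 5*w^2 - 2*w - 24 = (w - 2)*(w^2 + 7*w + 12) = (w - 2)*(w + 4)*(w + 3)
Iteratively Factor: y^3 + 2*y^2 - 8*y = (y - 2)*(y^2 + 4*y) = (y - 2)*(y + 4)*(y)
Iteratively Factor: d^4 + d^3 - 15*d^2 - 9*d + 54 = (d + 3)*(d^3 - 2*d^2 - 9*d + 18) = (d - 3)*(d + 3)*(d^2 + d - 6) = (d - 3)*(d - 2)*(d + 3)*(d + 3)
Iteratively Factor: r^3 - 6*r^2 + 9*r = (r)*(r^2 - 6*r + 9) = r*(r - 3)*(r - 3)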